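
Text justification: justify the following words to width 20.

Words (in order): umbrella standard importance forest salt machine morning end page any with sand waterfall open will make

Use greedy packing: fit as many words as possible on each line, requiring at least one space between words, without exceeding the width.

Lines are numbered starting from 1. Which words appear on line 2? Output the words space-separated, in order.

Answer: importance forest

Derivation:
Line 1: ['umbrella', 'standard'] (min_width=17, slack=3)
Line 2: ['importance', 'forest'] (min_width=17, slack=3)
Line 3: ['salt', 'machine', 'morning'] (min_width=20, slack=0)
Line 4: ['end', 'page', 'any', 'with'] (min_width=17, slack=3)
Line 5: ['sand', 'waterfall', 'open'] (min_width=19, slack=1)
Line 6: ['will', 'make'] (min_width=9, slack=11)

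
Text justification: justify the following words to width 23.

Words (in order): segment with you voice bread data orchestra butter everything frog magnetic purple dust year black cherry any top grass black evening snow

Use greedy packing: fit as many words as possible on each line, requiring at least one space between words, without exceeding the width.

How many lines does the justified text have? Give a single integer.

Answer: 7

Derivation:
Line 1: ['segment', 'with', 'you', 'voice'] (min_width=22, slack=1)
Line 2: ['bread', 'data', 'orchestra'] (min_width=20, slack=3)
Line 3: ['butter', 'everything', 'frog'] (min_width=22, slack=1)
Line 4: ['magnetic', 'purple', 'dust'] (min_width=20, slack=3)
Line 5: ['year', 'black', 'cherry', 'any'] (min_width=21, slack=2)
Line 6: ['top', 'grass', 'black', 'evening'] (min_width=23, slack=0)
Line 7: ['snow'] (min_width=4, slack=19)
Total lines: 7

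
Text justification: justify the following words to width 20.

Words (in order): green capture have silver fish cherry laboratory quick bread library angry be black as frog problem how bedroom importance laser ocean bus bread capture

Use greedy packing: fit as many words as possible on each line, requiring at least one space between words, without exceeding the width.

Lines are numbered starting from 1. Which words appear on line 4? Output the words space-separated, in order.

Line 1: ['green', 'capture', 'have'] (min_width=18, slack=2)
Line 2: ['silver', 'fish', 'cherry'] (min_width=18, slack=2)
Line 3: ['laboratory', 'quick'] (min_width=16, slack=4)
Line 4: ['bread', 'library', 'angry'] (min_width=19, slack=1)
Line 5: ['be', 'black', 'as', 'frog'] (min_width=16, slack=4)
Line 6: ['problem', 'how', 'bedroom'] (min_width=19, slack=1)
Line 7: ['importance', 'laser'] (min_width=16, slack=4)
Line 8: ['ocean', 'bus', 'bread'] (min_width=15, slack=5)
Line 9: ['capture'] (min_width=7, slack=13)

Answer: bread library angry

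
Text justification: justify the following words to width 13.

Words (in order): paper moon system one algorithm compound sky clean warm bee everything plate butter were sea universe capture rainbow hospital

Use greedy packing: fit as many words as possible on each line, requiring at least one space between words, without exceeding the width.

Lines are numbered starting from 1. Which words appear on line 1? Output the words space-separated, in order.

Line 1: ['paper', 'moon'] (min_width=10, slack=3)
Line 2: ['system', 'one'] (min_width=10, slack=3)
Line 3: ['algorithm'] (min_width=9, slack=4)
Line 4: ['compound', 'sky'] (min_width=12, slack=1)
Line 5: ['clean', 'warm'] (min_width=10, slack=3)
Line 6: ['bee'] (min_width=3, slack=10)
Line 7: ['everything'] (min_width=10, slack=3)
Line 8: ['plate', 'butter'] (min_width=12, slack=1)
Line 9: ['were', 'sea'] (min_width=8, slack=5)
Line 10: ['universe'] (min_width=8, slack=5)
Line 11: ['capture'] (min_width=7, slack=6)
Line 12: ['rainbow'] (min_width=7, slack=6)
Line 13: ['hospital'] (min_width=8, slack=5)

Answer: paper moon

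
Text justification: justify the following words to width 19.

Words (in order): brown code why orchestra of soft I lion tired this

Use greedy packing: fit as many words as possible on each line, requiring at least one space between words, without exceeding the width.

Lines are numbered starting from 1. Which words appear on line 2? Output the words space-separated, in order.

Line 1: ['brown', 'code', 'why'] (min_width=14, slack=5)
Line 2: ['orchestra', 'of', 'soft', 'I'] (min_width=19, slack=0)
Line 3: ['lion', 'tired', 'this'] (min_width=15, slack=4)

Answer: orchestra of soft I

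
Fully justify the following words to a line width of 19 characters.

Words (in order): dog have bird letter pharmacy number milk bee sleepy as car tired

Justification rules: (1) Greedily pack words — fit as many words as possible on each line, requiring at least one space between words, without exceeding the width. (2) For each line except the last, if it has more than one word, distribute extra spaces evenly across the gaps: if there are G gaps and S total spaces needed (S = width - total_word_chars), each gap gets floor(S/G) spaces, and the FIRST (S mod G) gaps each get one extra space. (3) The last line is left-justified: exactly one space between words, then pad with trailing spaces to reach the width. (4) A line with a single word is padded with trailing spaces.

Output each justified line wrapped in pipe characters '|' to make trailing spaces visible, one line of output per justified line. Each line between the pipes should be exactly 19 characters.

Line 1: ['dog', 'have', 'bird'] (min_width=13, slack=6)
Line 2: ['letter', 'pharmacy'] (min_width=15, slack=4)
Line 3: ['number', 'milk', 'bee'] (min_width=15, slack=4)
Line 4: ['sleepy', 'as', 'car', 'tired'] (min_width=19, slack=0)

Answer: |dog    have    bird|
|letter     pharmacy|
|number   milk   bee|
|sleepy as car tired|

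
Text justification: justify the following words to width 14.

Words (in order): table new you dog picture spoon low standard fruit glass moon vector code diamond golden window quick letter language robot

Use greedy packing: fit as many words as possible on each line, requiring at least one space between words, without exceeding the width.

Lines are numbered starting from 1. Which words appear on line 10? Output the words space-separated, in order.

Answer: language robot

Derivation:
Line 1: ['table', 'new', 'you'] (min_width=13, slack=1)
Line 2: ['dog', 'picture'] (min_width=11, slack=3)
Line 3: ['spoon', 'low'] (min_width=9, slack=5)
Line 4: ['standard', 'fruit'] (min_width=14, slack=0)
Line 5: ['glass', 'moon'] (min_width=10, slack=4)
Line 6: ['vector', 'code'] (min_width=11, slack=3)
Line 7: ['diamond', 'golden'] (min_width=14, slack=0)
Line 8: ['window', 'quick'] (min_width=12, slack=2)
Line 9: ['letter'] (min_width=6, slack=8)
Line 10: ['language', 'robot'] (min_width=14, slack=0)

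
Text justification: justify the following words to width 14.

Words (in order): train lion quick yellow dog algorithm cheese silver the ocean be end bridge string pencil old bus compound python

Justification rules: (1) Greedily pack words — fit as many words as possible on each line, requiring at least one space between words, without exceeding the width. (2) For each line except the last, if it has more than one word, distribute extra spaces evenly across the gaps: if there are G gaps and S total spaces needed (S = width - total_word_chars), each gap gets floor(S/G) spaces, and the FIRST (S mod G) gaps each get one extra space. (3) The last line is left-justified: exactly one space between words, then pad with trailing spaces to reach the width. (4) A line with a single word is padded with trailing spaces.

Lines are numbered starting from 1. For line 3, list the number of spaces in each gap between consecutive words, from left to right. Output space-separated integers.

Answer: 2

Derivation:
Line 1: ['train', 'lion'] (min_width=10, slack=4)
Line 2: ['quick', 'yellow'] (min_width=12, slack=2)
Line 3: ['dog', 'algorithm'] (min_width=13, slack=1)
Line 4: ['cheese', 'silver'] (min_width=13, slack=1)
Line 5: ['the', 'ocean', 'be'] (min_width=12, slack=2)
Line 6: ['end', 'bridge'] (min_width=10, slack=4)
Line 7: ['string', 'pencil'] (min_width=13, slack=1)
Line 8: ['old', 'bus'] (min_width=7, slack=7)
Line 9: ['compound'] (min_width=8, slack=6)
Line 10: ['python'] (min_width=6, slack=8)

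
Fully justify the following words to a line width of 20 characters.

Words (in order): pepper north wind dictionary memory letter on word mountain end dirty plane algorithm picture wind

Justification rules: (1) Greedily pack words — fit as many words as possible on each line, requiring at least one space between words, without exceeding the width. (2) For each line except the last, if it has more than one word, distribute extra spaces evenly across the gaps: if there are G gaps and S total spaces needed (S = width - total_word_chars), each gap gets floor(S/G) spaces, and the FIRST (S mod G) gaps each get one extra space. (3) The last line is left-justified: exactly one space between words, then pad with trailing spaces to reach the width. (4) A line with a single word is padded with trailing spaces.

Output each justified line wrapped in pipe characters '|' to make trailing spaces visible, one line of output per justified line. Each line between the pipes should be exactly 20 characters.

Answer: |pepper   north  wind|
|dictionary    memory|
|letter    on    word|
|mountain  end  dirty|
|plane      algorithm|
|picture wind        |

Derivation:
Line 1: ['pepper', 'north', 'wind'] (min_width=17, slack=3)
Line 2: ['dictionary', 'memory'] (min_width=17, slack=3)
Line 3: ['letter', 'on', 'word'] (min_width=14, slack=6)
Line 4: ['mountain', 'end', 'dirty'] (min_width=18, slack=2)
Line 5: ['plane', 'algorithm'] (min_width=15, slack=5)
Line 6: ['picture', 'wind'] (min_width=12, slack=8)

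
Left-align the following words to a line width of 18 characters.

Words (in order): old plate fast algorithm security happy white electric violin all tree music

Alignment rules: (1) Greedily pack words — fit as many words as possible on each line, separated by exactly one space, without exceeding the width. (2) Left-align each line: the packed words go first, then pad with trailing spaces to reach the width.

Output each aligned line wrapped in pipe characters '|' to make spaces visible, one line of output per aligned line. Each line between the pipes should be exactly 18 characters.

Answer: |old plate fast    |
|algorithm security|
|happy white       |
|electric violin   |
|all tree music    |

Derivation:
Line 1: ['old', 'plate', 'fast'] (min_width=14, slack=4)
Line 2: ['algorithm', 'security'] (min_width=18, slack=0)
Line 3: ['happy', 'white'] (min_width=11, slack=7)
Line 4: ['electric', 'violin'] (min_width=15, slack=3)
Line 5: ['all', 'tree', 'music'] (min_width=14, slack=4)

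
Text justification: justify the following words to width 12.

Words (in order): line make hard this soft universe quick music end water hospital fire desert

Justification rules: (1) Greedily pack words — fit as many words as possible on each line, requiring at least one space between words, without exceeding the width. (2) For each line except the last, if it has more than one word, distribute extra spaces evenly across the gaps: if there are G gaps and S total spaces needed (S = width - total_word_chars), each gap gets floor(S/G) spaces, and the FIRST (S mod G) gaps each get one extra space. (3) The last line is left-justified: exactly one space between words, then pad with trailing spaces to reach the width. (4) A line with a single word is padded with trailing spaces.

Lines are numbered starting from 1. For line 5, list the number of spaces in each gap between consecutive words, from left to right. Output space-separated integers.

Answer: 2

Derivation:
Line 1: ['line', 'make'] (min_width=9, slack=3)
Line 2: ['hard', 'this'] (min_width=9, slack=3)
Line 3: ['soft'] (min_width=4, slack=8)
Line 4: ['universe'] (min_width=8, slack=4)
Line 5: ['quick', 'music'] (min_width=11, slack=1)
Line 6: ['end', 'water'] (min_width=9, slack=3)
Line 7: ['hospital'] (min_width=8, slack=4)
Line 8: ['fire', 'desert'] (min_width=11, slack=1)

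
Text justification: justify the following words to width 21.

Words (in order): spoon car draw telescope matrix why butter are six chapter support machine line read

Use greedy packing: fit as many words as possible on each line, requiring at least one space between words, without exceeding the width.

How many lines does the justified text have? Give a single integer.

Answer: 5

Derivation:
Line 1: ['spoon', 'car', 'draw'] (min_width=14, slack=7)
Line 2: ['telescope', 'matrix', 'why'] (min_width=20, slack=1)
Line 3: ['butter', 'are', 'six'] (min_width=14, slack=7)
Line 4: ['chapter', 'support'] (min_width=15, slack=6)
Line 5: ['machine', 'line', 'read'] (min_width=17, slack=4)
Total lines: 5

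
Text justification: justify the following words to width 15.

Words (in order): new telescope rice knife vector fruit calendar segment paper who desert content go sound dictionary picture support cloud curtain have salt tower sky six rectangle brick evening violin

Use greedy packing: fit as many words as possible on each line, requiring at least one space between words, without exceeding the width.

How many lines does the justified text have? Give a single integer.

Answer: 15

Derivation:
Line 1: ['new', 'telescope'] (min_width=13, slack=2)
Line 2: ['rice', 'knife'] (min_width=10, slack=5)
Line 3: ['vector', 'fruit'] (min_width=12, slack=3)
Line 4: ['calendar'] (min_width=8, slack=7)
Line 5: ['segment', 'paper'] (min_width=13, slack=2)
Line 6: ['who', 'desert'] (min_width=10, slack=5)
Line 7: ['content', 'go'] (min_width=10, slack=5)
Line 8: ['sound'] (min_width=5, slack=10)
Line 9: ['dictionary'] (min_width=10, slack=5)
Line 10: ['picture', 'support'] (min_width=15, slack=0)
Line 11: ['cloud', 'curtain'] (min_width=13, slack=2)
Line 12: ['have', 'salt', 'tower'] (min_width=15, slack=0)
Line 13: ['sky', 'six'] (min_width=7, slack=8)
Line 14: ['rectangle', 'brick'] (min_width=15, slack=0)
Line 15: ['evening', 'violin'] (min_width=14, slack=1)
Total lines: 15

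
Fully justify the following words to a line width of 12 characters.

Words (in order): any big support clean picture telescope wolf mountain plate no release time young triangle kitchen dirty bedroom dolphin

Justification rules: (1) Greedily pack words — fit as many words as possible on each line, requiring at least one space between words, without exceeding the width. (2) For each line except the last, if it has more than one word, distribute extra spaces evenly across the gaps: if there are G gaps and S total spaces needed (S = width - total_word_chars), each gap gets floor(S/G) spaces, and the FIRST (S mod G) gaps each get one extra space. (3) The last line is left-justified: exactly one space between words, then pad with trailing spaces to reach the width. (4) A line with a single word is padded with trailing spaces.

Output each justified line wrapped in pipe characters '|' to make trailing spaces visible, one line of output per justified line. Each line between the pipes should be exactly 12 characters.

Line 1: ['any', 'big'] (min_width=7, slack=5)
Line 2: ['support'] (min_width=7, slack=5)
Line 3: ['clean'] (min_width=5, slack=7)
Line 4: ['picture'] (min_width=7, slack=5)
Line 5: ['telescope'] (min_width=9, slack=3)
Line 6: ['wolf'] (min_width=4, slack=8)
Line 7: ['mountain'] (min_width=8, slack=4)
Line 8: ['plate', 'no'] (min_width=8, slack=4)
Line 9: ['release', 'time'] (min_width=12, slack=0)
Line 10: ['young'] (min_width=5, slack=7)
Line 11: ['triangle'] (min_width=8, slack=4)
Line 12: ['kitchen'] (min_width=7, slack=5)
Line 13: ['dirty'] (min_width=5, slack=7)
Line 14: ['bedroom'] (min_width=7, slack=5)
Line 15: ['dolphin'] (min_width=7, slack=5)

Answer: |any      big|
|support     |
|clean       |
|picture     |
|telescope   |
|wolf        |
|mountain    |
|plate     no|
|release time|
|young       |
|triangle    |
|kitchen     |
|dirty       |
|bedroom     |
|dolphin     |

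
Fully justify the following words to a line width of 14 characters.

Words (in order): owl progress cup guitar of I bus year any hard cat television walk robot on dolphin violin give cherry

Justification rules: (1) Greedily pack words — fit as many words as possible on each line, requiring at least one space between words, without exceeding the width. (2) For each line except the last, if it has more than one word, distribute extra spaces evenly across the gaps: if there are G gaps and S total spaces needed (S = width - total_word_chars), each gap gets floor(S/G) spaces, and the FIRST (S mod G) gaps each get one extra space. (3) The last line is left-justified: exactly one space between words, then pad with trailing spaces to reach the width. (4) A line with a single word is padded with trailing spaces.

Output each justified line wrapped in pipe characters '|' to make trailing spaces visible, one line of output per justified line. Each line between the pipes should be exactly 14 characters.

Answer: |owl   progress|
|cup  guitar of|
|I bus year any|
|hard       cat|
|television    |
|walk  robot on|
|dolphin violin|
|give cherry   |

Derivation:
Line 1: ['owl', 'progress'] (min_width=12, slack=2)
Line 2: ['cup', 'guitar', 'of'] (min_width=13, slack=1)
Line 3: ['I', 'bus', 'year', 'any'] (min_width=14, slack=0)
Line 4: ['hard', 'cat'] (min_width=8, slack=6)
Line 5: ['television'] (min_width=10, slack=4)
Line 6: ['walk', 'robot', 'on'] (min_width=13, slack=1)
Line 7: ['dolphin', 'violin'] (min_width=14, slack=0)
Line 8: ['give', 'cherry'] (min_width=11, slack=3)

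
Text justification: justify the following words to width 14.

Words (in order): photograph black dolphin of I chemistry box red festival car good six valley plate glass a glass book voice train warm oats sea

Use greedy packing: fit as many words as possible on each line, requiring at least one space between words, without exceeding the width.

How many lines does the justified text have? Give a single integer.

Answer: 11

Derivation:
Line 1: ['photograph'] (min_width=10, slack=4)
Line 2: ['black', 'dolphin'] (min_width=13, slack=1)
Line 3: ['of', 'I', 'chemistry'] (min_width=14, slack=0)
Line 4: ['box', 'red'] (min_width=7, slack=7)
Line 5: ['festival', 'car'] (min_width=12, slack=2)
Line 6: ['good', 'six'] (min_width=8, slack=6)
Line 7: ['valley', 'plate'] (min_width=12, slack=2)
Line 8: ['glass', 'a', 'glass'] (min_width=13, slack=1)
Line 9: ['book', 'voice'] (min_width=10, slack=4)
Line 10: ['train', 'warm'] (min_width=10, slack=4)
Line 11: ['oats', 'sea'] (min_width=8, slack=6)
Total lines: 11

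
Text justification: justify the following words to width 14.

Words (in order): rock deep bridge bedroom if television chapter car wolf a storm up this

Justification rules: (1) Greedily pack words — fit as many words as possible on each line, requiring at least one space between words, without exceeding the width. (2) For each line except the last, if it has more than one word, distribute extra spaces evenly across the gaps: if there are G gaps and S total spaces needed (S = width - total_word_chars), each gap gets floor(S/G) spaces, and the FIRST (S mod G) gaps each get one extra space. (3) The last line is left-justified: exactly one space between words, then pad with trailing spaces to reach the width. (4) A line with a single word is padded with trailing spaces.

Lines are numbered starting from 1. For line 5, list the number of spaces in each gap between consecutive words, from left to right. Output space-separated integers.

Answer: 2 2

Derivation:
Line 1: ['rock', 'deep'] (min_width=9, slack=5)
Line 2: ['bridge', 'bedroom'] (min_width=14, slack=0)
Line 3: ['if', 'television'] (min_width=13, slack=1)
Line 4: ['chapter', 'car'] (min_width=11, slack=3)
Line 5: ['wolf', 'a', 'storm'] (min_width=12, slack=2)
Line 6: ['up', 'this'] (min_width=7, slack=7)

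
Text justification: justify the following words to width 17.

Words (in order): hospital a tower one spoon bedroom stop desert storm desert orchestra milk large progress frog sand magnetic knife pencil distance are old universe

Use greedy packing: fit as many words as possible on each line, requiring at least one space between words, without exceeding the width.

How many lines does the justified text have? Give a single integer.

Answer: 10

Derivation:
Line 1: ['hospital', 'a', 'tower'] (min_width=16, slack=1)
Line 2: ['one', 'spoon', 'bedroom'] (min_width=17, slack=0)
Line 3: ['stop', 'desert', 'storm'] (min_width=17, slack=0)
Line 4: ['desert', 'orchestra'] (min_width=16, slack=1)
Line 5: ['milk', 'large'] (min_width=10, slack=7)
Line 6: ['progress', 'frog'] (min_width=13, slack=4)
Line 7: ['sand', 'magnetic'] (min_width=13, slack=4)
Line 8: ['knife', 'pencil'] (min_width=12, slack=5)
Line 9: ['distance', 'are', 'old'] (min_width=16, slack=1)
Line 10: ['universe'] (min_width=8, slack=9)
Total lines: 10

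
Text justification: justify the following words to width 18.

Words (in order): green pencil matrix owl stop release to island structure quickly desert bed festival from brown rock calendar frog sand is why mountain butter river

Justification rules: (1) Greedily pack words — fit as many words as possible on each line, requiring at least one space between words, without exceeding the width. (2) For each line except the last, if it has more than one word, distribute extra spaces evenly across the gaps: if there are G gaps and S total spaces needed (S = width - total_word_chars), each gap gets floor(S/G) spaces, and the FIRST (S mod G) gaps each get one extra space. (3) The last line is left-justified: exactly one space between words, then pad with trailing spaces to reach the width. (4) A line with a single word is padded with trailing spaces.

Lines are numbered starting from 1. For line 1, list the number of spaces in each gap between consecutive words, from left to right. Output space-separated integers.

Line 1: ['green', 'pencil'] (min_width=12, slack=6)
Line 2: ['matrix', 'owl', 'stop'] (min_width=15, slack=3)
Line 3: ['release', 'to', 'island'] (min_width=17, slack=1)
Line 4: ['structure', 'quickly'] (min_width=17, slack=1)
Line 5: ['desert', 'bed'] (min_width=10, slack=8)
Line 6: ['festival', 'from'] (min_width=13, slack=5)
Line 7: ['brown', 'rock'] (min_width=10, slack=8)
Line 8: ['calendar', 'frog', 'sand'] (min_width=18, slack=0)
Line 9: ['is', 'why', 'mountain'] (min_width=15, slack=3)
Line 10: ['butter', 'river'] (min_width=12, slack=6)

Answer: 7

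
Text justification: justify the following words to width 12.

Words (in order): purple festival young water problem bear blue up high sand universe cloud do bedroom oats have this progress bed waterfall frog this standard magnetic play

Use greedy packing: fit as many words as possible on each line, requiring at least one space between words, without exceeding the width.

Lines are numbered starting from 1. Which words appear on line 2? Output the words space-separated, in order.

Line 1: ['purple'] (min_width=6, slack=6)
Line 2: ['festival'] (min_width=8, slack=4)
Line 3: ['young', 'water'] (min_width=11, slack=1)
Line 4: ['problem', 'bear'] (min_width=12, slack=0)
Line 5: ['blue', 'up', 'high'] (min_width=12, slack=0)
Line 6: ['sand'] (min_width=4, slack=8)
Line 7: ['universe'] (min_width=8, slack=4)
Line 8: ['cloud', 'do'] (min_width=8, slack=4)
Line 9: ['bedroom', 'oats'] (min_width=12, slack=0)
Line 10: ['have', 'this'] (min_width=9, slack=3)
Line 11: ['progress', 'bed'] (min_width=12, slack=0)
Line 12: ['waterfall'] (min_width=9, slack=3)
Line 13: ['frog', 'this'] (min_width=9, slack=3)
Line 14: ['standard'] (min_width=8, slack=4)
Line 15: ['magnetic'] (min_width=8, slack=4)
Line 16: ['play'] (min_width=4, slack=8)

Answer: festival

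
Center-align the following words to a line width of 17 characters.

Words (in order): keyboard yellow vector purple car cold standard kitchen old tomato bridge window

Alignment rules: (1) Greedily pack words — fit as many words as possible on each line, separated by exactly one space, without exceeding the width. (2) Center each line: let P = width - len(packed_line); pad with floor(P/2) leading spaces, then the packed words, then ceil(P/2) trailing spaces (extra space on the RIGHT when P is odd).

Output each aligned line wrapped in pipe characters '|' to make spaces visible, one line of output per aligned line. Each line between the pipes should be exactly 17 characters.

Answer: | keyboard yellow |
|vector purple car|
|  cold standard  |
|   kitchen old   |
|  tomato bridge  |
|     window      |

Derivation:
Line 1: ['keyboard', 'yellow'] (min_width=15, slack=2)
Line 2: ['vector', 'purple', 'car'] (min_width=17, slack=0)
Line 3: ['cold', 'standard'] (min_width=13, slack=4)
Line 4: ['kitchen', 'old'] (min_width=11, slack=6)
Line 5: ['tomato', 'bridge'] (min_width=13, slack=4)
Line 6: ['window'] (min_width=6, slack=11)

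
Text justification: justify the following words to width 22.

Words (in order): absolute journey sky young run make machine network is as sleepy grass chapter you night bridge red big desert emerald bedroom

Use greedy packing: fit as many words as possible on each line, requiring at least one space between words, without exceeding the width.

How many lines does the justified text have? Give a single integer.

Line 1: ['absolute', 'journey', 'sky'] (min_width=20, slack=2)
Line 2: ['young', 'run', 'make', 'machine'] (min_width=22, slack=0)
Line 3: ['network', 'is', 'as', 'sleepy'] (min_width=20, slack=2)
Line 4: ['grass', 'chapter', 'you'] (min_width=17, slack=5)
Line 5: ['night', 'bridge', 'red', 'big'] (min_width=20, slack=2)
Line 6: ['desert', 'emerald', 'bedroom'] (min_width=22, slack=0)
Total lines: 6

Answer: 6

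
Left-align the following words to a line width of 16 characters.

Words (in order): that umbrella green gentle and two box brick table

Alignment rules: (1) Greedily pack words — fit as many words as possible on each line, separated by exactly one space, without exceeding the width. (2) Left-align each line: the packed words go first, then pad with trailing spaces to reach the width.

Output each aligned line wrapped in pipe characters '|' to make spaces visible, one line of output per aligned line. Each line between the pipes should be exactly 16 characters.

Answer: |that umbrella   |
|green gentle and|
|two box brick   |
|table           |

Derivation:
Line 1: ['that', 'umbrella'] (min_width=13, slack=3)
Line 2: ['green', 'gentle', 'and'] (min_width=16, slack=0)
Line 3: ['two', 'box', 'brick'] (min_width=13, slack=3)
Line 4: ['table'] (min_width=5, slack=11)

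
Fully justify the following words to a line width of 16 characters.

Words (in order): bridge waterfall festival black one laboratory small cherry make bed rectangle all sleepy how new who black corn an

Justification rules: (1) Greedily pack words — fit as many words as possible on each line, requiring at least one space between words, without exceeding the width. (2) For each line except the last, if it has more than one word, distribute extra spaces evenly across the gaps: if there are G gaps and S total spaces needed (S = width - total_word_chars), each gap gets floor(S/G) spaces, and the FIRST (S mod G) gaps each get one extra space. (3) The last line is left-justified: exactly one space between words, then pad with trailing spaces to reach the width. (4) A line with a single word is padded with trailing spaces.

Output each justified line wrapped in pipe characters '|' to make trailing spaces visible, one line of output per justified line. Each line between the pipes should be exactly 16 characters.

Answer: |bridge waterfall|
|festival   black|
|one   laboratory|
|small     cherry|
|make         bed|
|rectangle    all|
|sleepy  how  new|
|who  black  corn|
|an              |

Derivation:
Line 1: ['bridge', 'waterfall'] (min_width=16, slack=0)
Line 2: ['festival', 'black'] (min_width=14, slack=2)
Line 3: ['one', 'laboratory'] (min_width=14, slack=2)
Line 4: ['small', 'cherry'] (min_width=12, slack=4)
Line 5: ['make', 'bed'] (min_width=8, slack=8)
Line 6: ['rectangle', 'all'] (min_width=13, slack=3)
Line 7: ['sleepy', 'how', 'new'] (min_width=14, slack=2)
Line 8: ['who', 'black', 'corn'] (min_width=14, slack=2)
Line 9: ['an'] (min_width=2, slack=14)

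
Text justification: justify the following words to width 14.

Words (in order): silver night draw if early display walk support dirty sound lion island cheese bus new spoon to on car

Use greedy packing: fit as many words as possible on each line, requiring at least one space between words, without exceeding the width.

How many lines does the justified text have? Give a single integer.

Line 1: ['silver', 'night'] (min_width=12, slack=2)
Line 2: ['draw', 'if', 'early'] (min_width=13, slack=1)
Line 3: ['display', 'walk'] (min_width=12, slack=2)
Line 4: ['support', 'dirty'] (min_width=13, slack=1)
Line 5: ['sound', 'lion'] (min_width=10, slack=4)
Line 6: ['island', 'cheese'] (min_width=13, slack=1)
Line 7: ['bus', 'new', 'spoon'] (min_width=13, slack=1)
Line 8: ['to', 'on', 'car'] (min_width=9, slack=5)
Total lines: 8

Answer: 8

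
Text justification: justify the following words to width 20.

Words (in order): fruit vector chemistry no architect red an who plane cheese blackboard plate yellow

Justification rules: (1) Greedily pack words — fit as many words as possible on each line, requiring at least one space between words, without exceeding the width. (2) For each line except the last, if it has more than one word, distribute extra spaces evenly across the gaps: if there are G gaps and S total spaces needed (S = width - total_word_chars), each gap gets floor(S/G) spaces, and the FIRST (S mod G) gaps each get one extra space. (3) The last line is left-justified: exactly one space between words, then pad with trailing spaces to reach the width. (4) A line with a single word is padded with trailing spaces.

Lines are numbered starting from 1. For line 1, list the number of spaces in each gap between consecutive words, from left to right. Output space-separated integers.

Line 1: ['fruit', 'vector'] (min_width=12, slack=8)
Line 2: ['chemistry', 'no'] (min_width=12, slack=8)
Line 3: ['architect', 'red', 'an', 'who'] (min_width=20, slack=0)
Line 4: ['plane', 'cheese'] (min_width=12, slack=8)
Line 5: ['blackboard', 'plate'] (min_width=16, slack=4)
Line 6: ['yellow'] (min_width=6, slack=14)

Answer: 9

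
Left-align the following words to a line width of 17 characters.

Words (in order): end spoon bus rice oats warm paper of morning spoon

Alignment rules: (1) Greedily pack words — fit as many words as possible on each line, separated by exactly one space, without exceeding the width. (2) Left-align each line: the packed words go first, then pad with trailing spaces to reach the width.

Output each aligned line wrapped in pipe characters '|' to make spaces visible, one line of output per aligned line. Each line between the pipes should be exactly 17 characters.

Answer: |end spoon bus    |
|rice oats warm   |
|paper of morning |
|spoon            |

Derivation:
Line 1: ['end', 'spoon', 'bus'] (min_width=13, slack=4)
Line 2: ['rice', 'oats', 'warm'] (min_width=14, slack=3)
Line 3: ['paper', 'of', 'morning'] (min_width=16, slack=1)
Line 4: ['spoon'] (min_width=5, slack=12)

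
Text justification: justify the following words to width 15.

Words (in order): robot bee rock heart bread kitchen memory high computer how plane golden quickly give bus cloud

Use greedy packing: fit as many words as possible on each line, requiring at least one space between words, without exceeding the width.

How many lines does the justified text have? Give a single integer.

Line 1: ['robot', 'bee', 'rock'] (min_width=14, slack=1)
Line 2: ['heart', 'bread'] (min_width=11, slack=4)
Line 3: ['kitchen', 'memory'] (min_width=14, slack=1)
Line 4: ['high', 'computer'] (min_width=13, slack=2)
Line 5: ['how', 'plane'] (min_width=9, slack=6)
Line 6: ['golden', 'quickly'] (min_width=14, slack=1)
Line 7: ['give', 'bus', 'cloud'] (min_width=14, slack=1)
Total lines: 7

Answer: 7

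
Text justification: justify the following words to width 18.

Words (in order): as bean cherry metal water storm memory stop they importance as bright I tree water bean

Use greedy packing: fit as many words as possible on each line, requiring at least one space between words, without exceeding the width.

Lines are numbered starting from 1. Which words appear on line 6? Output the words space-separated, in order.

Answer: water bean

Derivation:
Line 1: ['as', 'bean', 'cherry'] (min_width=14, slack=4)
Line 2: ['metal', 'water', 'storm'] (min_width=17, slack=1)
Line 3: ['memory', 'stop', 'they'] (min_width=16, slack=2)
Line 4: ['importance', 'as'] (min_width=13, slack=5)
Line 5: ['bright', 'I', 'tree'] (min_width=13, slack=5)
Line 6: ['water', 'bean'] (min_width=10, slack=8)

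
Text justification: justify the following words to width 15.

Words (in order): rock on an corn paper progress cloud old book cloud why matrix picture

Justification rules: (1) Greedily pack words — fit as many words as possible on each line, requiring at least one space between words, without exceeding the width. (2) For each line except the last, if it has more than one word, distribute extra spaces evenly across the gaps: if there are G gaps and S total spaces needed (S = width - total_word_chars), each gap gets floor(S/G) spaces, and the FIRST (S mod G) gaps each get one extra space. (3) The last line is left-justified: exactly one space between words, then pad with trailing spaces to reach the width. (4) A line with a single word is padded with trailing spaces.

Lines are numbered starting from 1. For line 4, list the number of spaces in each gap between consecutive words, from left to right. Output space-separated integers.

Line 1: ['rock', 'on', 'an', 'corn'] (min_width=15, slack=0)
Line 2: ['paper', 'progress'] (min_width=14, slack=1)
Line 3: ['cloud', 'old', 'book'] (min_width=14, slack=1)
Line 4: ['cloud', 'why'] (min_width=9, slack=6)
Line 5: ['matrix', 'picture'] (min_width=14, slack=1)

Answer: 7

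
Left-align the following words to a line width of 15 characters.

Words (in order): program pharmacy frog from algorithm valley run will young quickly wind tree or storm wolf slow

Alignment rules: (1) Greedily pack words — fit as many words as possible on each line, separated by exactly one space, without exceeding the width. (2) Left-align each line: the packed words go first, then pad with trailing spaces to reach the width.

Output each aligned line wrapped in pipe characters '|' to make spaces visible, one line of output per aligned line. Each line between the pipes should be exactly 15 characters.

Line 1: ['program'] (min_width=7, slack=8)
Line 2: ['pharmacy', 'frog'] (min_width=13, slack=2)
Line 3: ['from', 'algorithm'] (min_width=14, slack=1)
Line 4: ['valley', 'run', 'will'] (min_width=15, slack=0)
Line 5: ['young', 'quickly'] (min_width=13, slack=2)
Line 6: ['wind', 'tree', 'or'] (min_width=12, slack=3)
Line 7: ['storm', 'wolf', 'slow'] (min_width=15, slack=0)

Answer: |program        |
|pharmacy frog  |
|from algorithm |
|valley run will|
|young quickly  |
|wind tree or   |
|storm wolf slow|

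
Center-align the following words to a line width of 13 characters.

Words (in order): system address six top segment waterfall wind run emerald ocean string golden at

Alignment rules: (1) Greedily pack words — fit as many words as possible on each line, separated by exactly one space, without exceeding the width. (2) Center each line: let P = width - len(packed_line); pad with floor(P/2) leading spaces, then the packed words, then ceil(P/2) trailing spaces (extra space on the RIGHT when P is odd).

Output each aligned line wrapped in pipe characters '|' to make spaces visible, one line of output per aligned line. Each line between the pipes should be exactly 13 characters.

Line 1: ['system'] (min_width=6, slack=7)
Line 2: ['address', 'six'] (min_width=11, slack=2)
Line 3: ['top', 'segment'] (min_width=11, slack=2)
Line 4: ['waterfall'] (min_width=9, slack=4)
Line 5: ['wind', 'run'] (min_width=8, slack=5)
Line 6: ['emerald', 'ocean'] (min_width=13, slack=0)
Line 7: ['string', 'golden'] (min_width=13, slack=0)
Line 8: ['at'] (min_width=2, slack=11)

Answer: |   system    |
| address six |
| top segment |
|  waterfall  |
|  wind run   |
|emerald ocean|
|string golden|
|     at      |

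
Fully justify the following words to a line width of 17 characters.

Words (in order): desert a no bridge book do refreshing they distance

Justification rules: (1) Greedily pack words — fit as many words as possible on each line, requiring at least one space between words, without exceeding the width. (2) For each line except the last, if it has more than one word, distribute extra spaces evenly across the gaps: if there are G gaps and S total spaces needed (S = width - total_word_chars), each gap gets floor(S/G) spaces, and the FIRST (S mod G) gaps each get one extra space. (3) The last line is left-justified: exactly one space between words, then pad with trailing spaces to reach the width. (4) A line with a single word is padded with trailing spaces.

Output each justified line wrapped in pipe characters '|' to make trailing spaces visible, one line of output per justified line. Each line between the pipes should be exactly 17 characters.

Line 1: ['desert', 'a', 'no'] (min_width=11, slack=6)
Line 2: ['bridge', 'book', 'do'] (min_width=14, slack=3)
Line 3: ['refreshing', 'they'] (min_width=15, slack=2)
Line 4: ['distance'] (min_width=8, slack=9)

Answer: |desert    a    no|
|bridge   book  do|
|refreshing   they|
|distance         |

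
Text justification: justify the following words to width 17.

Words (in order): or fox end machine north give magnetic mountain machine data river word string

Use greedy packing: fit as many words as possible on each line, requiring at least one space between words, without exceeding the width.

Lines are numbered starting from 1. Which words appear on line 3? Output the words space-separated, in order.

Answer: give magnetic

Derivation:
Line 1: ['or', 'fox', 'end'] (min_width=10, slack=7)
Line 2: ['machine', 'north'] (min_width=13, slack=4)
Line 3: ['give', 'magnetic'] (min_width=13, slack=4)
Line 4: ['mountain', 'machine'] (min_width=16, slack=1)
Line 5: ['data', 'river', 'word'] (min_width=15, slack=2)
Line 6: ['string'] (min_width=6, slack=11)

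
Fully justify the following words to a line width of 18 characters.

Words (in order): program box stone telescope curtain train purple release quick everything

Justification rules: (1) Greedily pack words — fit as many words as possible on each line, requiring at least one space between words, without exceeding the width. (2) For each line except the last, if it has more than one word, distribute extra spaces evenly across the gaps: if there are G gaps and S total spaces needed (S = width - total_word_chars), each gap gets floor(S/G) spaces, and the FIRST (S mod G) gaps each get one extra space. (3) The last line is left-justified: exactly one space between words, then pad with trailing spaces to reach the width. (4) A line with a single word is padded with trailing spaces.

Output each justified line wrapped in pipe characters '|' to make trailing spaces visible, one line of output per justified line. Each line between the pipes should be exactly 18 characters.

Answer: |program  box stone|
|telescope  curtain|
|train       purple|
|release      quick|
|everything        |

Derivation:
Line 1: ['program', 'box', 'stone'] (min_width=17, slack=1)
Line 2: ['telescope', 'curtain'] (min_width=17, slack=1)
Line 3: ['train', 'purple'] (min_width=12, slack=6)
Line 4: ['release', 'quick'] (min_width=13, slack=5)
Line 5: ['everything'] (min_width=10, slack=8)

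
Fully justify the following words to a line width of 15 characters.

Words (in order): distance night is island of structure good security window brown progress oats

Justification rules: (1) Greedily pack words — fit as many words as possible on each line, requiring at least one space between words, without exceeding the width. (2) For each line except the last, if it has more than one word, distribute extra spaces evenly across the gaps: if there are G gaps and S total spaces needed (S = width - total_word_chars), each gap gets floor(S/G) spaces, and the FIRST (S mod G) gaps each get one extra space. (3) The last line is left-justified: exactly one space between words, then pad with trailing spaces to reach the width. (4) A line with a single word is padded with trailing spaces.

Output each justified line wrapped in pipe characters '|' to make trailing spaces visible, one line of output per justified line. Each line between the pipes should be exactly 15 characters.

Answer: |distance  night|
|is   island  of|
|structure  good|
|security window|
|brown  progress|
|oats           |

Derivation:
Line 1: ['distance', 'night'] (min_width=14, slack=1)
Line 2: ['is', 'island', 'of'] (min_width=12, slack=3)
Line 3: ['structure', 'good'] (min_width=14, slack=1)
Line 4: ['security', 'window'] (min_width=15, slack=0)
Line 5: ['brown', 'progress'] (min_width=14, slack=1)
Line 6: ['oats'] (min_width=4, slack=11)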